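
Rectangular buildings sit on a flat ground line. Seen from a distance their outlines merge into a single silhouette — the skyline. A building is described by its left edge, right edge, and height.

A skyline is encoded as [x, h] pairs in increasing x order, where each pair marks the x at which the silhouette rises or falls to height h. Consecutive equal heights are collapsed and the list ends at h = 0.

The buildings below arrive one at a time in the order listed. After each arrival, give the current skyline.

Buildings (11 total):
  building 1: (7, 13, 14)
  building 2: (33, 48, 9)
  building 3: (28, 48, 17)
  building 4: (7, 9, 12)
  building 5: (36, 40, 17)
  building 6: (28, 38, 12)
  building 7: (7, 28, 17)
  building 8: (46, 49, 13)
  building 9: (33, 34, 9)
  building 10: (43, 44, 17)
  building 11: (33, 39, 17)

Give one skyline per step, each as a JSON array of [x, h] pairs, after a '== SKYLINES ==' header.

== SKYLINES ==
[[7,14],[13,0]]
[[7,14],[13,0],[33,9],[48,0]]
[[7,14],[13,0],[28,17],[48,0]]
[[7,14],[13,0],[28,17],[48,0]]
[[7,14],[13,0],[28,17],[48,0]]
[[7,14],[13,0],[28,17],[48,0]]
[[7,17],[48,0]]
[[7,17],[48,13],[49,0]]
[[7,17],[48,13],[49,0]]
[[7,17],[48,13],[49,0]]
[[7,17],[48,13],[49,0]]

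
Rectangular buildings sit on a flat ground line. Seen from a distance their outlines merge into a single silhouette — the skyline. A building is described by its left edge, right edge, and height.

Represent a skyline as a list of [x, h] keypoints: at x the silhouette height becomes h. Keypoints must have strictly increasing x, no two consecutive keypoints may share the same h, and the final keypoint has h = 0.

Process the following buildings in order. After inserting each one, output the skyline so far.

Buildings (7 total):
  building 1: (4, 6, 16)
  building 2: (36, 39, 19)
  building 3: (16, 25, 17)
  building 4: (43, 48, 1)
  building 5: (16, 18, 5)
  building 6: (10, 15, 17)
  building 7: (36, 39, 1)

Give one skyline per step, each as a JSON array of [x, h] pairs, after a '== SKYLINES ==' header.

== SKYLINES ==
[[4,16],[6,0]]
[[4,16],[6,0],[36,19],[39,0]]
[[4,16],[6,0],[16,17],[25,0],[36,19],[39,0]]
[[4,16],[6,0],[16,17],[25,0],[36,19],[39,0],[43,1],[48,0]]
[[4,16],[6,0],[16,17],[25,0],[36,19],[39,0],[43,1],[48,0]]
[[4,16],[6,0],[10,17],[15,0],[16,17],[25,0],[36,19],[39,0],[43,1],[48,0]]
[[4,16],[6,0],[10,17],[15,0],[16,17],[25,0],[36,19],[39,0],[43,1],[48,0]]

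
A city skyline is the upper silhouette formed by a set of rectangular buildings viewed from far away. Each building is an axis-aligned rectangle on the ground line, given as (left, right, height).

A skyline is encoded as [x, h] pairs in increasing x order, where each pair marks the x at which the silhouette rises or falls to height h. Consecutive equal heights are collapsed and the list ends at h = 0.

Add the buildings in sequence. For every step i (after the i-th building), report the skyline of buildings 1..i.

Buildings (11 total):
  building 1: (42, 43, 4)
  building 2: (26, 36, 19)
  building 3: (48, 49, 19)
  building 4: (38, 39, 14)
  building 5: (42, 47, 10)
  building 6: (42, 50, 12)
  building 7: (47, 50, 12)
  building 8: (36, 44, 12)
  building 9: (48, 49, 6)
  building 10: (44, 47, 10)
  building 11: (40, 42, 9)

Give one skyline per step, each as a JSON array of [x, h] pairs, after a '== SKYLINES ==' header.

== SKYLINES ==
[[42,4],[43,0]]
[[26,19],[36,0],[42,4],[43,0]]
[[26,19],[36,0],[42,4],[43,0],[48,19],[49,0]]
[[26,19],[36,0],[38,14],[39,0],[42,4],[43,0],[48,19],[49,0]]
[[26,19],[36,0],[38,14],[39,0],[42,10],[47,0],[48,19],[49,0]]
[[26,19],[36,0],[38,14],[39,0],[42,12],[48,19],[49,12],[50,0]]
[[26,19],[36,0],[38,14],[39,0],[42,12],[48,19],[49,12],[50,0]]
[[26,19],[36,12],[38,14],[39,12],[48,19],[49,12],[50,0]]
[[26,19],[36,12],[38,14],[39,12],[48,19],[49,12],[50,0]]
[[26,19],[36,12],[38,14],[39,12],[48,19],[49,12],[50,0]]
[[26,19],[36,12],[38,14],[39,12],[48,19],[49,12],[50,0]]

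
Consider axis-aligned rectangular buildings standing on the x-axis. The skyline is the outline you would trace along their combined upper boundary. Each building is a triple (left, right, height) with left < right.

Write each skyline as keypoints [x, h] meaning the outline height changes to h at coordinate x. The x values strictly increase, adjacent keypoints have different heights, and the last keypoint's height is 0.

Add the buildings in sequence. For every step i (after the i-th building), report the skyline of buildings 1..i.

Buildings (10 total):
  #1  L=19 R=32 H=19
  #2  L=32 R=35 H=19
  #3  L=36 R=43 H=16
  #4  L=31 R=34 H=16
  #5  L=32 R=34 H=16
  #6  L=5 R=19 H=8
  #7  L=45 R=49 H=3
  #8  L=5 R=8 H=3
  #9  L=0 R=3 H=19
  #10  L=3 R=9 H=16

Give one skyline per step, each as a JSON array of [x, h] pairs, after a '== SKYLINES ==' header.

== SKYLINES ==
[[19,19],[32,0]]
[[19,19],[35,0]]
[[19,19],[35,0],[36,16],[43,0]]
[[19,19],[35,0],[36,16],[43,0]]
[[19,19],[35,0],[36,16],[43,0]]
[[5,8],[19,19],[35,0],[36,16],[43,0]]
[[5,8],[19,19],[35,0],[36,16],[43,0],[45,3],[49,0]]
[[5,8],[19,19],[35,0],[36,16],[43,0],[45,3],[49,0]]
[[0,19],[3,0],[5,8],[19,19],[35,0],[36,16],[43,0],[45,3],[49,0]]
[[0,19],[3,16],[9,8],[19,19],[35,0],[36,16],[43,0],[45,3],[49,0]]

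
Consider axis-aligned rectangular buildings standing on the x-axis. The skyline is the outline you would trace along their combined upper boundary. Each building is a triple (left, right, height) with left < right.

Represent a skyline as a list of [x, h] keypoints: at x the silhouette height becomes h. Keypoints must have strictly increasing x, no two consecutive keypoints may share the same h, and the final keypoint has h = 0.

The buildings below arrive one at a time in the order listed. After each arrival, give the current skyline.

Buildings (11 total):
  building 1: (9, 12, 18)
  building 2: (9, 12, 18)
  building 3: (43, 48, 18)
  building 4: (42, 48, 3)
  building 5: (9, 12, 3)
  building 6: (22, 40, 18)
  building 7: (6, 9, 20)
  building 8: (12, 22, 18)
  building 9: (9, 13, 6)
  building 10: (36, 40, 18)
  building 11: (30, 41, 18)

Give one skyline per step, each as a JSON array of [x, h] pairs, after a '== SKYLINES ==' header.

== SKYLINES ==
[[9,18],[12,0]]
[[9,18],[12,0]]
[[9,18],[12,0],[43,18],[48,0]]
[[9,18],[12,0],[42,3],[43,18],[48,0]]
[[9,18],[12,0],[42,3],[43,18],[48,0]]
[[9,18],[12,0],[22,18],[40,0],[42,3],[43,18],[48,0]]
[[6,20],[9,18],[12,0],[22,18],[40,0],[42,3],[43,18],[48,0]]
[[6,20],[9,18],[40,0],[42,3],[43,18],[48,0]]
[[6,20],[9,18],[40,0],[42,3],[43,18],[48,0]]
[[6,20],[9,18],[40,0],[42,3],[43,18],[48,0]]
[[6,20],[9,18],[41,0],[42,3],[43,18],[48,0]]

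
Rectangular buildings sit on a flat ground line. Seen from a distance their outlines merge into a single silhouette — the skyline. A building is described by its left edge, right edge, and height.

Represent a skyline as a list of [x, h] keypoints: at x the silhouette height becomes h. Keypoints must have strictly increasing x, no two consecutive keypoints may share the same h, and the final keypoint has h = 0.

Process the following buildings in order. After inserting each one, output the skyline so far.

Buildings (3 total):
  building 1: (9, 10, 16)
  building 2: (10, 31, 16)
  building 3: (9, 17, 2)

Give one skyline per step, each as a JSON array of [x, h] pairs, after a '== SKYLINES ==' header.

== SKYLINES ==
[[9,16],[10,0]]
[[9,16],[31,0]]
[[9,16],[31,0]]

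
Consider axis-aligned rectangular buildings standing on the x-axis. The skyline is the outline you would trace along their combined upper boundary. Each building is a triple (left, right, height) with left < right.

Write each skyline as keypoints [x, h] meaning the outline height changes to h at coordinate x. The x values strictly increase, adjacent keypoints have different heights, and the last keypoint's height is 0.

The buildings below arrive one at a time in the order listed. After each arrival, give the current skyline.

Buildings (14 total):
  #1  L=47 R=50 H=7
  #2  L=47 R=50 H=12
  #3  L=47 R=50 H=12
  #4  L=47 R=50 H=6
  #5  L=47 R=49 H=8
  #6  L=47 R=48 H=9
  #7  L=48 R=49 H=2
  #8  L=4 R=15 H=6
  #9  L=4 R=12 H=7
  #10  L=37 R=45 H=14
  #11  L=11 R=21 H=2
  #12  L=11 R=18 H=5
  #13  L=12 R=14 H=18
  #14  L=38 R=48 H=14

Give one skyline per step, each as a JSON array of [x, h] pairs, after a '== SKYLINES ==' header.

== SKYLINES ==
[[47,7],[50,0]]
[[47,12],[50,0]]
[[47,12],[50,0]]
[[47,12],[50,0]]
[[47,12],[50,0]]
[[47,12],[50,0]]
[[47,12],[50,0]]
[[4,6],[15,0],[47,12],[50,0]]
[[4,7],[12,6],[15,0],[47,12],[50,0]]
[[4,7],[12,6],[15,0],[37,14],[45,0],[47,12],[50,0]]
[[4,7],[12,6],[15,2],[21,0],[37,14],[45,0],[47,12],[50,0]]
[[4,7],[12,6],[15,5],[18,2],[21,0],[37,14],[45,0],[47,12],[50,0]]
[[4,7],[12,18],[14,6],[15,5],[18,2],[21,0],[37,14],[45,0],[47,12],[50,0]]
[[4,7],[12,18],[14,6],[15,5],[18,2],[21,0],[37,14],[48,12],[50,0]]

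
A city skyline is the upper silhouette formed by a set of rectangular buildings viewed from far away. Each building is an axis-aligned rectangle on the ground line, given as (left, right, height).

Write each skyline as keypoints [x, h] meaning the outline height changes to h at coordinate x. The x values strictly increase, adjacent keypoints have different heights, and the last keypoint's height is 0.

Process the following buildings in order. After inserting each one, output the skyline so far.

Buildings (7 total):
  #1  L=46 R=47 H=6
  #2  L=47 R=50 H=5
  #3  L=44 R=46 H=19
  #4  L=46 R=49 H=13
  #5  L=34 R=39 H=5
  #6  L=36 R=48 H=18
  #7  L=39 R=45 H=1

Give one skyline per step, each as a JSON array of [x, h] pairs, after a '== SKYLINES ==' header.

== SKYLINES ==
[[46,6],[47,0]]
[[46,6],[47,5],[50,0]]
[[44,19],[46,6],[47,5],[50,0]]
[[44,19],[46,13],[49,5],[50,0]]
[[34,5],[39,0],[44,19],[46,13],[49,5],[50,0]]
[[34,5],[36,18],[44,19],[46,18],[48,13],[49,5],[50,0]]
[[34,5],[36,18],[44,19],[46,18],[48,13],[49,5],[50,0]]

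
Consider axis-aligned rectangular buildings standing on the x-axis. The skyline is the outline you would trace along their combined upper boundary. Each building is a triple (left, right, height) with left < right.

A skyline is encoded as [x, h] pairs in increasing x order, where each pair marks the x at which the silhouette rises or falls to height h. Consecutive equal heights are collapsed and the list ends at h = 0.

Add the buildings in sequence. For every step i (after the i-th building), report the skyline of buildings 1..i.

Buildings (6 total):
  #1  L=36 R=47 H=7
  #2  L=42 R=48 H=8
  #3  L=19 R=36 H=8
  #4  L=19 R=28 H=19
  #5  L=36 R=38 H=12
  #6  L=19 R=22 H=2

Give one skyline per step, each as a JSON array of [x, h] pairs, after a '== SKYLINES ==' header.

== SKYLINES ==
[[36,7],[47,0]]
[[36,7],[42,8],[48,0]]
[[19,8],[36,7],[42,8],[48,0]]
[[19,19],[28,8],[36,7],[42,8],[48,0]]
[[19,19],[28,8],[36,12],[38,7],[42,8],[48,0]]
[[19,19],[28,8],[36,12],[38,7],[42,8],[48,0]]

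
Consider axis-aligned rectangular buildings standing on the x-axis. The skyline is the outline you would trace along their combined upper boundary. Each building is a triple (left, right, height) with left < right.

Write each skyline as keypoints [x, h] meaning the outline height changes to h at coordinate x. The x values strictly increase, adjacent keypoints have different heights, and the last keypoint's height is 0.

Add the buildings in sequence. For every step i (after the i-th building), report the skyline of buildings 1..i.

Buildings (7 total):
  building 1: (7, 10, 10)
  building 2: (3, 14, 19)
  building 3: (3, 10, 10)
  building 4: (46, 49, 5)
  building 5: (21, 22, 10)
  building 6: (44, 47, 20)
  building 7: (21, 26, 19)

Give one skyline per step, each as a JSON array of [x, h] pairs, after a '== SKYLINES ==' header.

== SKYLINES ==
[[7,10],[10,0]]
[[3,19],[14,0]]
[[3,19],[14,0]]
[[3,19],[14,0],[46,5],[49,0]]
[[3,19],[14,0],[21,10],[22,0],[46,5],[49,0]]
[[3,19],[14,0],[21,10],[22,0],[44,20],[47,5],[49,0]]
[[3,19],[14,0],[21,19],[26,0],[44,20],[47,5],[49,0]]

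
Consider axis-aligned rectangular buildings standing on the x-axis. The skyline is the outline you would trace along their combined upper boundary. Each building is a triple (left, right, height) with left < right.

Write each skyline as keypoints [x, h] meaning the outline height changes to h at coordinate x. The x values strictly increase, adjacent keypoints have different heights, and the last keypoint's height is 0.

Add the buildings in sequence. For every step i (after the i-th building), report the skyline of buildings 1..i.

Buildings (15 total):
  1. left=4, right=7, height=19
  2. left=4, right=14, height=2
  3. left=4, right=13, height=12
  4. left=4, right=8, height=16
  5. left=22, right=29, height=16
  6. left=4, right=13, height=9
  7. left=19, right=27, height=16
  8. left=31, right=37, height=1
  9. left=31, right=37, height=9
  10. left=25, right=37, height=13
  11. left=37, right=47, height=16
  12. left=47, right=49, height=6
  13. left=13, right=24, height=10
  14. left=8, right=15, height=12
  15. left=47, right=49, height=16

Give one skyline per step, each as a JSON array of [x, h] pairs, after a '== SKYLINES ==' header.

== SKYLINES ==
[[4,19],[7,0]]
[[4,19],[7,2],[14,0]]
[[4,19],[7,12],[13,2],[14,0]]
[[4,19],[7,16],[8,12],[13,2],[14,0]]
[[4,19],[7,16],[8,12],[13,2],[14,0],[22,16],[29,0]]
[[4,19],[7,16],[8,12],[13,2],[14,0],[22,16],[29,0]]
[[4,19],[7,16],[8,12],[13,2],[14,0],[19,16],[29,0]]
[[4,19],[7,16],[8,12],[13,2],[14,0],[19,16],[29,0],[31,1],[37,0]]
[[4,19],[7,16],[8,12],[13,2],[14,0],[19,16],[29,0],[31,9],[37,0]]
[[4,19],[7,16],[8,12],[13,2],[14,0],[19,16],[29,13],[37,0]]
[[4,19],[7,16],[8,12],[13,2],[14,0],[19,16],[29,13],[37,16],[47,0]]
[[4,19],[7,16],[8,12],[13,2],[14,0],[19,16],[29,13],[37,16],[47,6],[49,0]]
[[4,19],[7,16],[8,12],[13,10],[19,16],[29,13],[37,16],[47,6],[49,0]]
[[4,19],[7,16],[8,12],[15,10],[19,16],[29,13],[37,16],[47,6],[49,0]]
[[4,19],[7,16],[8,12],[15,10],[19,16],[29,13],[37,16],[49,0]]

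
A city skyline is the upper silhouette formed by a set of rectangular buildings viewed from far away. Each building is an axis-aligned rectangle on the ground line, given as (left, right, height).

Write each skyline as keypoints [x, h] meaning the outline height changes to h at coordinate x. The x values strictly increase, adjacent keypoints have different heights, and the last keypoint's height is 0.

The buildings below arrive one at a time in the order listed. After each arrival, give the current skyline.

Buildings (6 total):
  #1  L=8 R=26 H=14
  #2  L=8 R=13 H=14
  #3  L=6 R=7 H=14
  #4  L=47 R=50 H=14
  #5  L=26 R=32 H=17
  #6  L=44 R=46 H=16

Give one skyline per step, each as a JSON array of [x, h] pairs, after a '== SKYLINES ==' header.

== SKYLINES ==
[[8,14],[26,0]]
[[8,14],[26,0]]
[[6,14],[7,0],[8,14],[26,0]]
[[6,14],[7,0],[8,14],[26,0],[47,14],[50,0]]
[[6,14],[7,0],[8,14],[26,17],[32,0],[47,14],[50,0]]
[[6,14],[7,0],[8,14],[26,17],[32,0],[44,16],[46,0],[47,14],[50,0]]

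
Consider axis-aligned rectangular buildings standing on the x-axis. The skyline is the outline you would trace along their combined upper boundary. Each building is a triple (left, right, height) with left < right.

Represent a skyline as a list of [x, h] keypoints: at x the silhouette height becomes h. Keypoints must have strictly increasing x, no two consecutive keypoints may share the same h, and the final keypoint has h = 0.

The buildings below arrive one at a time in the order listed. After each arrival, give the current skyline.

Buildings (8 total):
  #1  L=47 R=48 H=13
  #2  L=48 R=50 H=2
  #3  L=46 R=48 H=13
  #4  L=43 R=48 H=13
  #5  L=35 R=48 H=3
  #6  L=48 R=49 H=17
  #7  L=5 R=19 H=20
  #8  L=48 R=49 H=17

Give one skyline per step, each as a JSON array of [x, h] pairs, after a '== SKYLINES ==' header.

== SKYLINES ==
[[47,13],[48,0]]
[[47,13],[48,2],[50,0]]
[[46,13],[48,2],[50,0]]
[[43,13],[48,2],[50,0]]
[[35,3],[43,13],[48,2],[50,0]]
[[35,3],[43,13],[48,17],[49,2],[50,0]]
[[5,20],[19,0],[35,3],[43,13],[48,17],[49,2],[50,0]]
[[5,20],[19,0],[35,3],[43,13],[48,17],[49,2],[50,0]]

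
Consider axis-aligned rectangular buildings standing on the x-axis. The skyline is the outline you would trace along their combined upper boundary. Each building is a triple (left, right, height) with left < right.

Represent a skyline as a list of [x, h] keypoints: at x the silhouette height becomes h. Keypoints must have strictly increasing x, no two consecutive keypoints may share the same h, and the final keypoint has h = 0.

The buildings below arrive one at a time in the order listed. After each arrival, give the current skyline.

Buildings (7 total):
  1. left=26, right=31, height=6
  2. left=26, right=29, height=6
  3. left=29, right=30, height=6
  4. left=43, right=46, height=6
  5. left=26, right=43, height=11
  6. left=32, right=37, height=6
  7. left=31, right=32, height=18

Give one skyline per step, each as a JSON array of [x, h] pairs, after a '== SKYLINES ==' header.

== SKYLINES ==
[[26,6],[31,0]]
[[26,6],[31,0]]
[[26,6],[31,0]]
[[26,6],[31,0],[43,6],[46,0]]
[[26,11],[43,6],[46,0]]
[[26,11],[43,6],[46,0]]
[[26,11],[31,18],[32,11],[43,6],[46,0]]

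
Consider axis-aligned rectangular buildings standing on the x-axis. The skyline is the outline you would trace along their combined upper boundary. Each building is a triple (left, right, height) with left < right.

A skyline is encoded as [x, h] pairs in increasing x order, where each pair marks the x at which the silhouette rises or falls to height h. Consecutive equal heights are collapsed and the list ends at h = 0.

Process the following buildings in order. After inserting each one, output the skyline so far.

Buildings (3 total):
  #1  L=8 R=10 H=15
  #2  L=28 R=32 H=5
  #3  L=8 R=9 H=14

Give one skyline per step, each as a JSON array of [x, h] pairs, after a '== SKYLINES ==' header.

== SKYLINES ==
[[8,15],[10,0]]
[[8,15],[10,0],[28,5],[32,0]]
[[8,15],[10,0],[28,5],[32,0]]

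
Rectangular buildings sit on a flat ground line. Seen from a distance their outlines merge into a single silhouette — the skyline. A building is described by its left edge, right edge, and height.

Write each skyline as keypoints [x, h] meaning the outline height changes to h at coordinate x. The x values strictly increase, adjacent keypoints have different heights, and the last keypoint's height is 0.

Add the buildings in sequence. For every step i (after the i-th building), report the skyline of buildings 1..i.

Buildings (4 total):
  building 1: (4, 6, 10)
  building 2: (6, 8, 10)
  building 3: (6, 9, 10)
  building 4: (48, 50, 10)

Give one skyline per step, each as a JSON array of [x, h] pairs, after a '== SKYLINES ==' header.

== SKYLINES ==
[[4,10],[6,0]]
[[4,10],[8,0]]
[[4,10],[9,0]]
[[4,10],[9,0],[48,10],[50,0]]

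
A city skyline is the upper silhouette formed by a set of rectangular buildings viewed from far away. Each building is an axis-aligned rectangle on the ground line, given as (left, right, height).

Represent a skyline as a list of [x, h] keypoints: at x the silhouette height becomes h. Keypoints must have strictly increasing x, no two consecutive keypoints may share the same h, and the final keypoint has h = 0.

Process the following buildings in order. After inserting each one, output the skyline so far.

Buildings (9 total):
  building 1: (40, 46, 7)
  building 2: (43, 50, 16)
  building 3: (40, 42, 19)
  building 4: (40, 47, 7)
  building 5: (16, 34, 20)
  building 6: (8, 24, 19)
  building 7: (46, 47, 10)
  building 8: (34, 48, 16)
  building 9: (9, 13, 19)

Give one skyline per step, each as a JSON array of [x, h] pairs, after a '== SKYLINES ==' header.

== SKYLINES ==
[[40,7],[46,0]]
[[40,7],[43,16],[50,0]]
[[40,19],[42,7],[43,16],[50,0]]
[[40,19],[42,7],[43,16],[50,0]]
[[16,20],[34,0],[40,19],[42,7],[43,16],[50,0]]
[[8,19],[16,20],[34,0],[40,19],[42,7],[43,16],[50,0]]
[[8,19],[16,20],[34,0],[40,19],[42,7],[43,16],[50,0]]
[[8,19],[16,20],[34,16],[40,19],[42,16],[50,0]]
[[8,19],[16,20],[34,16],[40,19],[42,16],[50,0]]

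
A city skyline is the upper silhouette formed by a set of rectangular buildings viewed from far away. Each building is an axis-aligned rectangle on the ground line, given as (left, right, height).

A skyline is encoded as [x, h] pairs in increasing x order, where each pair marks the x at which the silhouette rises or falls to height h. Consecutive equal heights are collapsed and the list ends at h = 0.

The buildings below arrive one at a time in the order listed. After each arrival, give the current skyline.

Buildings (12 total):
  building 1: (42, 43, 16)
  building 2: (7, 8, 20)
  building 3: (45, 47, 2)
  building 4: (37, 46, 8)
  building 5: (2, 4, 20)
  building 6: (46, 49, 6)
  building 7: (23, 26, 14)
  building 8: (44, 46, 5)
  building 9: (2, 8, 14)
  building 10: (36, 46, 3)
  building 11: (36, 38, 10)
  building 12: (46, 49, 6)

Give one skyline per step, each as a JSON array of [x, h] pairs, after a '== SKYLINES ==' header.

== SKYLINES ==
[[42,16],[43,0]]
[[7,20],[8,0],[42,16],[43,0]]
[[7,20],[8,0],[42,16],[43,0],[45,2],[47,0]]
[[7,20],[8,0],[37,8],[42,16],[43,8],[46,2],[47,0]]
[[2,20],[4,0],[7,20],[8,0],[37,8],[42,16],[43,8],[46,2],[47,0]]
[[2,20],[4,0],[7,20],[8,0],[37,8],[42,16],[43,8],[46,6],[49,0]]
[[2,20],[4,0],[7,20],[8,0],[23,14],[26,0],[37,8],[42,16],[43,8],[46,6],[49,0]]
[[2,20],[4,0],[7,20],[8,0],[23,14],[26,0],[37,8],[42,16],[43,8],[46,6],[49,0]]
[[2,20],[4,14],[7,20],[8,0],[23,14],[26,0],[37,8],[42,16],[43,8],[46,6],[49,0]]
[[2,20],[4,14],[7,20],[8,0],[23,14],[26,0],[36,3],[37,8],[42,16],[43,8],[46,6],[49,0]]
[[2,20],[4,14],[7,20],[8,0],[23,14],[26,0],[36,10],[38,8],[42,16],[43,8],[46,6],[49,0]]
[[2,20],[4,14],[7,20],[8,0],[23,14],[26,0],[36,10],[38,8],[42,16],[43,8],[46,6],[49,0]]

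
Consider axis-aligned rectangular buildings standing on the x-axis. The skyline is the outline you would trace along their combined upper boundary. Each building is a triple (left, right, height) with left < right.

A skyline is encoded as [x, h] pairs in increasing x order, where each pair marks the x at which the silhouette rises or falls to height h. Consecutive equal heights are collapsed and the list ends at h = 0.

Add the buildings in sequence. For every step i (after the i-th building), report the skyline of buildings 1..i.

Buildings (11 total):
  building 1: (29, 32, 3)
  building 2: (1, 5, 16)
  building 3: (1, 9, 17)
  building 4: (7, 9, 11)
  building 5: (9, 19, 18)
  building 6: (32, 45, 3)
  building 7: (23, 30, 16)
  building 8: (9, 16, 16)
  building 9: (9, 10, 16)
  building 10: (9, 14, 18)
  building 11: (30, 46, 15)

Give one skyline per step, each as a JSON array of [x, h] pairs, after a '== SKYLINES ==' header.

== SKYLINES ==
[[29,3],[32,0]]
[[1,16],[5,0],[29,3],[32,0]]
[[1,17],[9,0],[29,3],[32,0]]
[[1,17],[9,0],[29,3],[32,0]]
[[1,17],[9,18],[19,0],[29,3],[32,0]]
[[1,17],[9,18],[19,0],[29,3],[45,0]]
[[1,17],[9,18],[19,0],[23,16],[30,3],[45,0]]
[[1,17],[9,18],[19,0],[23,16],[30,3],[45,0]]
[[1,17],[9,18],[19,0],[23,16],[30,3],[45,0]]
[[1,17],[9,18],[19,0],[23,16],[30,3],[45,0]]
[[1,17],[9,18],[19,0],[23,16],[30,15],[46,0]]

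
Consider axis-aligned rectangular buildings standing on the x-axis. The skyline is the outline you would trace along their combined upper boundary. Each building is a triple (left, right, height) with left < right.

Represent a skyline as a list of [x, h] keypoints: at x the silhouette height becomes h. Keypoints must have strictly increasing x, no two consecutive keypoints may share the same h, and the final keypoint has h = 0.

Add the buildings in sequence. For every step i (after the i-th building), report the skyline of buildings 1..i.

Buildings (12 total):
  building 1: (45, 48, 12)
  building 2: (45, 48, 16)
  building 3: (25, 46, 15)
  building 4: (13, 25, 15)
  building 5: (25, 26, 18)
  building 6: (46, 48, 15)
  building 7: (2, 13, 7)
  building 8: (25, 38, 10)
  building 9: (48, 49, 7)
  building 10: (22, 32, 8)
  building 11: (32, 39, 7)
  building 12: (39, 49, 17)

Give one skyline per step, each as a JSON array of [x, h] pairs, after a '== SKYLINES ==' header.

== SKYLINES ==
[[45,12],[48,0]]
[[45,16],[48,0]]
[[25,15],[45,16],[48,0]]
[[13,15],[45,16],[48,0]]
[[13,15],[25,18],[26,15],[45,16],[48,0]]
[[13,15],[25,18],[26,15],[45,16],[48,0]]
[[2,7],[13,15],[25,18],[26,15],[45,16],[48,0]]
[[2,7],[13,15],[25,18],[26,15],[45,16],[48,0]]
[[2,7],[13,15],[25,18],[26,15],[45,16],[48,7],[49,0]]
[[2,7],[13,15],[25,18],[26,15],[45,16],[48,7],[49,0]]
[[2,7],[13,15],[25,18],[26,15],[45,16],[48,7],[49,0]]
[[2,7],[13,15],[25,18],[26,15],[39,17],[49,0]]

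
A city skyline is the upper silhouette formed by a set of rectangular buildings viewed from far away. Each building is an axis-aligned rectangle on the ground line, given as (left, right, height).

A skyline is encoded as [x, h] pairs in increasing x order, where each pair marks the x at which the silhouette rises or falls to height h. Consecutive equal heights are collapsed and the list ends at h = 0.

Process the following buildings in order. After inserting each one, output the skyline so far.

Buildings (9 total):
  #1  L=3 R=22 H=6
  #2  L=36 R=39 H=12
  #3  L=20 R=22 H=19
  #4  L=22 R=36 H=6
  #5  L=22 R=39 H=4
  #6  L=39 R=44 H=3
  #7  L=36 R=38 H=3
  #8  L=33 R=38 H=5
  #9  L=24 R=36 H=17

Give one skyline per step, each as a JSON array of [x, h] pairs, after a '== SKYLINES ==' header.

== SKYLINES ==
[[3,6],[22,0]]
[[3,6],[22,0],[36,12],[39,0]]
[[3,6],[20,19],[22,0],[36,12],[39,0]]
[[3,6],[20,19],[22,6],[36,12],[39,0]]
[[3,6],[20,19],[22,6],[36,12],[39,0]]
[[3,6],[20,19],[22,6],[36,12],[39,3],[44,0]]
[[3,6],[20,19],[22,6],[36,12],[39,3],[44,0]]
[[3,6],[20,19],[22,6],[36,12],[39,3],[44,0]]
[[3,6],[20,19],[22,6],[24,17],[36,12],[39,3],[44,0]]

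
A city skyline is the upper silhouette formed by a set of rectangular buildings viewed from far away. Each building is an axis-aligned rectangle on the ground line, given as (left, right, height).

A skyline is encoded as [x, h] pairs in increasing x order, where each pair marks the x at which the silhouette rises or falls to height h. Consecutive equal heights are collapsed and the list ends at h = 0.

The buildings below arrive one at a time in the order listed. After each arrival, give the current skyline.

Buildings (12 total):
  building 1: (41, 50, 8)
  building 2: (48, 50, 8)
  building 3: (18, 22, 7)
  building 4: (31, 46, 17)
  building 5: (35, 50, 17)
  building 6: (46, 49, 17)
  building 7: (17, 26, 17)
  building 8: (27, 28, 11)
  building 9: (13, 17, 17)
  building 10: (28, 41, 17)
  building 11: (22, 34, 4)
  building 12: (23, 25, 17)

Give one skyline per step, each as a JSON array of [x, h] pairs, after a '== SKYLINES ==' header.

== SKYLINES ==
[[41,8],[50,0]]
[[41,8],[50,0]]
[[18,7],[22,0],[41,8],[50,0]]
[[18,7],[22,0],[31,17],[46,8],[50,0]]
[[18,7],[22,0],[31,17],[50,0]]
[[18,7],[22,0],[31,17],[50,0]]
[[17,17],[26,0],[31,17],[50,0]]
[[17,17],[26,0],[27,11],[28,0],[31,17],[50,0]]
[[13,17],[26,0],[27,11],[28,0],[31,17],[50,0]]
[[13,17],[26,0],[27,11],[28,17],[50,0]]
[[13,17],[26,4],[27,11],[28,17],[50,0]]
[[13,17],[26,4],[27,11],[28,17],[50,0]]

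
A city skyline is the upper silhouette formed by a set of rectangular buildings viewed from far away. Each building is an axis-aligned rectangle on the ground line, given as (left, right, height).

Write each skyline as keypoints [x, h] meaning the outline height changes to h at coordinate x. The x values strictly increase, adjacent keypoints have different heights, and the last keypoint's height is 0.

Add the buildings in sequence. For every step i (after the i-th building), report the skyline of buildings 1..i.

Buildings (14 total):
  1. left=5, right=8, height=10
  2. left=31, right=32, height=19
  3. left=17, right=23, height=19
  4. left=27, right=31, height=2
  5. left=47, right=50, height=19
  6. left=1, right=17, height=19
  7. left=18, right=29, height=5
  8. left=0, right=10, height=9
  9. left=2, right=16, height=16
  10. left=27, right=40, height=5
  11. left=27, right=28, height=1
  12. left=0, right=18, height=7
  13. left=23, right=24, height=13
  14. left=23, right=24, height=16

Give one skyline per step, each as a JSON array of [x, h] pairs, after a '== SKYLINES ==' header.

== SKYLINES ==
[[5,10],[8,0]]
[[5,10],[8,0],[31,19],[32,0]]
[[5,10],[8,0],[17,19],[23,0],[31,19],[32,0]]
[[5,10],[8,0],[17,19],[23,0],[27,2],[31,19],[32,0]]
[[5,10],[8,0],[17,19],[23,0],[27,2],[31,19],[32,0],[47,19],[50,0]]
[[1,19],[23,0],[27,2],[31,19],[32,0],[47,19],[50,0]]
[[1,19],[23,5],[29,2],[31,19],[32,0],[47,19],[50,0]]
[[0,9],[1,19],[23,5],[29,2],[31,19],[32,0],[47,19],[50,0]]
[[0,9],[1,19],[23,5],[29,2],[31,19],[32,0],[47,19],[50,0]]
[[0,9],[1,19],[23,5],[31,19],[32,5],[40,0],[47,19],[50,0]]
[[0,9],[1,19],[23,5],[31,19],[32,5],[40,0],[47,19],[50,0]]
[[0,9],[1,19],[23,5],[31,19],[32,5],[40,0],[47,19],[50,0]]
[[0,9],[1,19],[23,13],[24,5],[31,19],[32,5],[40,0],[47,19],[50,0]]
[[0,9],[1,19],[23,16],[24,5],[31,19],[32,5],[40,0],[47,19],[50,0]]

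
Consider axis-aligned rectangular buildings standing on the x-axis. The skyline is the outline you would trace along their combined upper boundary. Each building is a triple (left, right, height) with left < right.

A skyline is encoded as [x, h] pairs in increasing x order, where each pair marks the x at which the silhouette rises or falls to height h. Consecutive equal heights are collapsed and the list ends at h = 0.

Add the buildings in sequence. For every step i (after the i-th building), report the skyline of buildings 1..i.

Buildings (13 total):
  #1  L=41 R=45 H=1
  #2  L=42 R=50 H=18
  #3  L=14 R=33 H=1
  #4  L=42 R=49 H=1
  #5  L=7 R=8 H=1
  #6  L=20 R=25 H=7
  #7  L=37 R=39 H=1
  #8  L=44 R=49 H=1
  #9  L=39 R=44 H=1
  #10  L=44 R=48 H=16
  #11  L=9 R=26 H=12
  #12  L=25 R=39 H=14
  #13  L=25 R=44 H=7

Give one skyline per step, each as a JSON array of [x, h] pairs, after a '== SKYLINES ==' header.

== SKYLINES ==
[[41,1],[45,0]]
[[41,1],[42,18],[50,0]]
[[14,1],[33,0],[41,1],[42,18],[50,0]]
[[14,1],[33,0],[41,1],[42,18],[50,0]]
[[7,1],[8,0],[14,1],[33,0],[41,1],[42,18],[50,0]]
[[7,1],[8,0],[14,1],[20,7],[25,1],[33,0],[41,1],[42,18],[50,0]]
[[7,1],[8,0],[14,1],[20,7],[25,1],[33,0],[37,1],[39,0],[41,1],[42,18],[50,0]]
[[7,1],[8,0],[14,1],[20,7],[25,1],[33,0],[37,1],[39,0],[41,1],[42,18],[50,0]]
[[7,1],[8,0],[14,1],[20,7],[25,1],[33,0],[37,1],[42,18],[50,0]]
[[7,1],[8,0],[14,1],[20,7],[25,1],[33,0],[37,1],[42,18],[50,0]]
[[7,1],[8,0],[9,12],[26,1],[33,0],[37,1],[42,18],[50,0]]
[[7,1],[8,0],[9,12],[25,14],[39,1],[42,18],[50,0]]
[[7,1],[8,0],[9,12],[25,14],[39,7],[42,18],[50,0]]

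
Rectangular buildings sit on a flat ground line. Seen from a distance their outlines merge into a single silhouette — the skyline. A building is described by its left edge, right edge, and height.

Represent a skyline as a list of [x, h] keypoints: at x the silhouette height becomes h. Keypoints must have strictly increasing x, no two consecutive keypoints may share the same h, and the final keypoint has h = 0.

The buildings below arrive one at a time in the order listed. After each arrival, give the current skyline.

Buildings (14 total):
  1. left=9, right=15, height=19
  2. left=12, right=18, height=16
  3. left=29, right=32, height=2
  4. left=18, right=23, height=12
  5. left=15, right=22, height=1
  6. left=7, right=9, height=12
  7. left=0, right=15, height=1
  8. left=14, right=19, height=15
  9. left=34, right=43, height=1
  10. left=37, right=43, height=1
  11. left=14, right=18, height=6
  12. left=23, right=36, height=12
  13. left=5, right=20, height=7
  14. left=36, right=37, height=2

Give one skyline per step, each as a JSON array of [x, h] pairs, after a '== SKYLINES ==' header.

== SKYLINES ==
[[9,19],[15,0]]
[[9,19],[15,16],[18,0]]
[[9,19],[15,16],[18,0],[29,2],[32,0]]
[[9,19],[15,16],[18,12],[23,0],[29,2],[32,0]]
[[9,19],[15,16],[18,12],[23,0],[29,2],[32,0]]
[[7,12],[9,19],[15,16],[18,12],[23,0],[29,2],[32,0]]
[[0,1],[7,12],[9,19],[15,16],[18,12],[23,0],[29,2],[32,0]]
[[0,1],[7,12],[9,19],[15,16],[18,15],[19,12],[23,0],[29,2],[32,0]]
[[0,1],[7,12],[9,19],[15,16],[18,15],[19,12],[23,0],[29,2],[32,0],[34,1],[43,0]]
[[0,1],[7,12],[9,19],[15,16],[18,15],[19,12],[23,0],[29,2],[32,0],[34,1],[43,0]]
[[0,1],[7,12],[9,19],[15,16],[18,15],[19,12],[23,0],[29,2],[32,0],[34,1],[43,0]]
[[0,1],[7,12],[9,19],[15,16],[18,15],[19,12],[36,1],[43,0]]
[[0,1],[5,7],[7,12],[9,19],[15,16],[18,15],[19,12],[36,1],[43,0]]
[[0,1],[5,7],[7,12],[9,19],[15,16],[18,15],[19,12],[36,2],[37,1],[43,0]]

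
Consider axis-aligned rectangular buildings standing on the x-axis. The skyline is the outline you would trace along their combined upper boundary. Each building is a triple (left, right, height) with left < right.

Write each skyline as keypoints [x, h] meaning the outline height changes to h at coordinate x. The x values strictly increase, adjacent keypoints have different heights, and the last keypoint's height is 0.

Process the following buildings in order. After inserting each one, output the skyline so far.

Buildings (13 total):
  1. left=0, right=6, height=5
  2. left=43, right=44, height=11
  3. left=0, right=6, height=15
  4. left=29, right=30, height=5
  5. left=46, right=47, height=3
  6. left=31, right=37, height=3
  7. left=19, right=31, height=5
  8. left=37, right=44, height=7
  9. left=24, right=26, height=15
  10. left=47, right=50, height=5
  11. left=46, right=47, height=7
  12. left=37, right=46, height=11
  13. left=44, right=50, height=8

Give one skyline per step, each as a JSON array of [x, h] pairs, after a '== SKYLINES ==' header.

== SKYLINES ==
[[0,5],[6,0]]
[[0,5],[6,0],[43,11],[44,0]]
[[0,15],[6,0],[43,11],[44,0]]
[[0,15],[6,0],[29,5],[30,0],[43,11],[44,0]]
[[0,15],[6,0],[29,5],[30,0],[43,11],[44,0],[46,3],[47,0]]
[[0,15],[6,0],[29,5],[30,0],[31,3],[37,0],[43,11],[44,0],[46,3],[47,0]]
[[0,15],[6,0],[19,5],[31,3],[37,0],[43,11],[44,0],[46,3],[47,0]]
[[0,15],[6,0],[19,5],[31,3],[37,7],[43,11],[44,0],[46,3],[47,0]]
[[0,15],[6,0],[19,5],[24,15],[26,5],[31,3],[37,7],[43,11],[44,0],[46,3],[47,0]]
[[0,15],[6,0],[19,5],[24,15],[26,5],[31,3],[37,7],[43,11],[44,0],[46,3],[47,5],[50,0]]
[[0,15],[6,0],[19,5],[24,15],[26,5],[31,3],[37,7],[43,11],[44,0],[46,7],[47,5],[50,0]]
[[0,15],[6,0],[19,5],[24,15],[26,5],[31,3],[37,11],[46,7],[47,5],[50,0]]
[[0,15],[6,0],[19,5],[24,15],[26,5],[31,3],[37,11],[46,8],[50,0]]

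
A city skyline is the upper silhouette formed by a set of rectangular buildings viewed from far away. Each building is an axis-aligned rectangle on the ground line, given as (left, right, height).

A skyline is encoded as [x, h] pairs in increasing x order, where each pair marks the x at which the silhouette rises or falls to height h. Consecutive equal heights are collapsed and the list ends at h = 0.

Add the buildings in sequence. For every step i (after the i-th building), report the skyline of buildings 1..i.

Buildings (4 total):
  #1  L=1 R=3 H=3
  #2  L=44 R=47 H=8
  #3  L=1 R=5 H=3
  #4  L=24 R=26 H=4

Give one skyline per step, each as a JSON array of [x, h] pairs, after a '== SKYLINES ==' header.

== SKYLINES ==
[[1,3],[3,0]]
[[1,3],[3,0],[44,8],[47,0]]
[[1,3],[5,0],[44,8],[47,0]]
[[1,3],[5,0],[24,4],[26,0],[44,8],[47,0]]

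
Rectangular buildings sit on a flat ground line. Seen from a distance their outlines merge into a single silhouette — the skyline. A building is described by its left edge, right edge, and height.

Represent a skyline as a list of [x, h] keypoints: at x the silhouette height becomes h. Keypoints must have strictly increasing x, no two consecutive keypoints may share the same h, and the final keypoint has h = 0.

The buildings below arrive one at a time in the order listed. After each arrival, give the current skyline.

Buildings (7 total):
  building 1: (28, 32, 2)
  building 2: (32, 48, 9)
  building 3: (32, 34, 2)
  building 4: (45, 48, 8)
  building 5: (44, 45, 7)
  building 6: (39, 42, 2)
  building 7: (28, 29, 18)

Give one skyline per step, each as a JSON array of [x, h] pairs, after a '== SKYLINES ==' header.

== SKYLINES ==
[[28,2],[32,0]]
[[28,2],[32,9],[48,0]]
[[28,2],[32,9],[48,0]]
[[28,2],[32,9],[48,0]]
[[28,2],[32,9],[48,0]]
[[28,2],[32,9],[48,0]]
[[28,18],[29,2],[32,9],[48,0]]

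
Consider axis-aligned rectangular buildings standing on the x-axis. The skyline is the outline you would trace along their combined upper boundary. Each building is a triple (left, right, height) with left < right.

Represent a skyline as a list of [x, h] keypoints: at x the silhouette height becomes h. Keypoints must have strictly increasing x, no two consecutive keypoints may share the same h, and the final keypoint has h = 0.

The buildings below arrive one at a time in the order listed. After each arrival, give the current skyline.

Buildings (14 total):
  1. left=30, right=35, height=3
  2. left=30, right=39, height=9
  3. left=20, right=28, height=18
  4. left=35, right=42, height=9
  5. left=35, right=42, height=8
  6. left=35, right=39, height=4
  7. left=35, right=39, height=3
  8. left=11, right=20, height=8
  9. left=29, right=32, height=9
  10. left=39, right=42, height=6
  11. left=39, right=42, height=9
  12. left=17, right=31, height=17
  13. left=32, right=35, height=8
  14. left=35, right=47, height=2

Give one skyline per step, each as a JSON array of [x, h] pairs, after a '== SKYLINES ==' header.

== SKYLINES ==
[[30,3],[35,0]]
[[30,9],[39,0]]
[[20,18],[28,0],[30,9],[39,0]]
[[20,18],[28,0],[30,9],[42,0]]
[[20,18],[28,0],[30,9],[42,0]]
[[20,18],[28,0],[30,9],[42,0]]
[[20,18],[28,0],[30,9],[42,0]]
[[11,8],[20,18],[28,0],[30,9],[42,0]]
[[11,8],[20,18],[28,0],[29,9],[42,0]]
[[11,8],[20,18],[28,0],[29,9],[42,0]]
[[11,8],[20,18],[28,0],[29,9],[42,0]]
[[11,8],[17,17],[20,18],[28,17],[31,9],[42,0]]
[[11,8],[17,17],[20,18],[28,17],[31,9],[42,0]]
[[11,8],[17,17],[20,18],[28,17],[31,9],[42,2],[47,0]]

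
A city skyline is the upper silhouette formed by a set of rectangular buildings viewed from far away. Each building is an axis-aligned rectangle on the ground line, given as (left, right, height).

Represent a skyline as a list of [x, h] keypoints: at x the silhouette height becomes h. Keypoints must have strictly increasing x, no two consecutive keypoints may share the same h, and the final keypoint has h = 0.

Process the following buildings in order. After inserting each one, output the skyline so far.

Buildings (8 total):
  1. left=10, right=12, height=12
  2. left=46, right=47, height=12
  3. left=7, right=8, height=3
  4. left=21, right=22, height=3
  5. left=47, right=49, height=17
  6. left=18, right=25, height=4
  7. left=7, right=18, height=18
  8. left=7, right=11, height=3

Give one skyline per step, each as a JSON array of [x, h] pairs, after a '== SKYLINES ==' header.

== SKYLINES ==
[[10,12],[12,0]]
[[10,12],[12,0],[46,12],[47,0]]
[[7,3],[8,0],[10,12],[12,0],[46,12],[47,0]]
[[7,3],[8,0],[10,12],[12,0],[21,3],[22,0],[46,12],[47,0]]
[[7,3],[8,0],[10,12],[12,0],[21,3],[22,0],[46,12],[47,17],[49,0]]
[[7,3],[8,0],[10,12],[12,0],[18,4],[25,0],[46,12],[47,17],[49,0]]
[[7,18],[18,4],[25,0],[46,12],[47,17],[49,0]]
[[7,18],[18,4],[25,0],[46,12],[47,17],[49,0]]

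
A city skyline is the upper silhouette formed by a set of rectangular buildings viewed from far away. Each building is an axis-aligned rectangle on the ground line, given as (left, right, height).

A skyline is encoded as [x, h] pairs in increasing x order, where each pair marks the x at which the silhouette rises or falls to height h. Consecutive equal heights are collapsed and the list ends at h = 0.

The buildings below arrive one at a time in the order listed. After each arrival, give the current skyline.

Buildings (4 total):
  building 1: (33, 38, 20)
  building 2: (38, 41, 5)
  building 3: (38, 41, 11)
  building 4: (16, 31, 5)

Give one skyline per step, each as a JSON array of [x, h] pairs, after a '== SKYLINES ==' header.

== SKYLINES ==
[[33,20],[38,0]]
[[33,20],[38,5],[41,0]]
[[33,20],[38,11],[41,0]]
[[16,5],[31,0],[33,20],[38,11],[41,0]]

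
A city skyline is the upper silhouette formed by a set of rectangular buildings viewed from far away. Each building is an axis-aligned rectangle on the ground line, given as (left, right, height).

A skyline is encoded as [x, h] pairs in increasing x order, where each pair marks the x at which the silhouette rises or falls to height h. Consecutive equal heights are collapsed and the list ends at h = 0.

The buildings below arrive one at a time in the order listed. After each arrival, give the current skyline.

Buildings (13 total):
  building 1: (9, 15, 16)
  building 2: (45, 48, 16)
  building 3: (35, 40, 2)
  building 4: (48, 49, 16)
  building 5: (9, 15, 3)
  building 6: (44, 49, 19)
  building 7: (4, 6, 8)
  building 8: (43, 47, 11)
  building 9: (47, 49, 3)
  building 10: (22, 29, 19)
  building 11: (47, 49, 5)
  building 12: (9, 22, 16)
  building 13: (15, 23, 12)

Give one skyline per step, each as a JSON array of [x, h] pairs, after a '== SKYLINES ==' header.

== SKYLINES ==
[[9,16],[15,0]]
[[9,16],[15,0],[45,16],[48,0]]
[[9,16],[15,0],[35,2],[40,0],[45,16],[48,0]]
[[9,16],[15,0],[35,2],[40,0],[45,16],[49,0]]
[[9,16],[15,0],[35,2],[40,0],[45,16],[49,0]]
[[9,16],[15,0],[35,2],[40,0],[44,19],[49,0]]
[[4,8],[6,0],[9,16],[15,0],[35,2],[40,0],[44,19],[49,0]]
[[4,8],[6,0],[9,16],[15,0],[35,2],[40,0],[43,11],[44,19],[49,0]]
[[4,8],[6,0],[9,16],[15,0],[35,2],[40,0],[43,11],[44,19],[49,0]]
[[4,8],[6,0],[9,16],[15,0],[22,19],[29,0],[35,2],[40,0],[43,11],[44,19],[49,0]]
[[4,8],[6,0],[9,16],[15,0],[22,19],[29,0],[35,2],[40,0],[43,11],[44,19],[49,0]]
[[4,8],[6,0],[9,16],[22,19],[29,0],[35,2],[40,0],[43,11],[44,19],[49,0]]
[[4,8],[6,0],[9,16],[22,19],[29,0],[35,2],[40,0],[43,11],[44,19],[49,0]]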